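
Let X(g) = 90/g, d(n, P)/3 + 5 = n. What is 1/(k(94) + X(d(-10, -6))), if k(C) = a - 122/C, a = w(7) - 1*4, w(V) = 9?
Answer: 47/80 ≈ 0.58750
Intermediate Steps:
a = 5 (a = 9 - 1*4 = 9 - 4 = 5)
d(n, P) = -15 + 3*n
k(C) = 5 - 122/C
1/(k(94) + X(d(-10, -6))) = 1/((5 - 122/94) + 90/(-15 + 3*(-10))) = 1/((5 - 122*1/94) + 90/(-15 - 30)) = 1/((5 - 61/47) + 90/(-45)) = 1/(174/47 + 90*(-1/45)) = 1/(174/47 - 2) = 1/(80/47) = 47/80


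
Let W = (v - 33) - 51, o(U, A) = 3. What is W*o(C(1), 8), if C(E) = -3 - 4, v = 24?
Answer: -180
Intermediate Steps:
C(E) = -7
W = -60 (W = (24 - 33) - 51 = -9 - 51 = -60)
W*o(C(1), 8) = -60*3 = -180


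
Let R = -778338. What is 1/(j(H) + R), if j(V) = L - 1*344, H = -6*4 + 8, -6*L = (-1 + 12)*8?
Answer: -3/2336090 ≈ -1.2842e-6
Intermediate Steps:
L = -44/3 (L = -(-1 + 12)*8/6 = -11*8/6 = -⅙*88 = -44/3 ≈ -14.667)
H = -16 (H = -24 + 8 = -16)
j(V) = -1076/3 (j(V) = -44/3 - 1*344 = -44/3 - 344 = -1076/3)
1/(j(H) + R) = 1/(-1076/3 - 778338) = 1/(-2336090/3) = -3/2336090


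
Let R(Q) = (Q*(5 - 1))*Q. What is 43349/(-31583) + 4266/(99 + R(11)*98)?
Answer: -1925688241/1501171573 ≈ -1.2828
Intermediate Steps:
R(Q) = 4*Q² (R(Q) = (Q*4)*Q = (4*Q)*Q = 4*Q²)
43349/(-31583) + 4266/(99 + R(11)*98) = 43349/(-31583) + 4266/(99 + (4*11²)*98) = 43349*(-1/31583) + 4266/(99 + (4*121)*98) = -43349/31583 + 4266/(99 + 484*98) = -43349/31583 + 4266/(99 + 47432) = -43349/31583 + 4266/47531 = -1925688241/1501171573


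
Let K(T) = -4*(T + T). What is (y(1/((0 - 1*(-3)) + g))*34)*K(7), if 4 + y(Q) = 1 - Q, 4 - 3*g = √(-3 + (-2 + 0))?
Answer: 178024/29 + 952*I*√5/29 ≈ 6138.8 + 73.405*I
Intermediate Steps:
g = 4/3 - I*√5/3 (g = 4/3 - √(-3 + (-2 + 0))/3 = 4/3 - √(-3 - 2)/3 = 4/3 - I*√5/3 ≈ 1.3333 - 0.74536*I)
K(T) = -8*T
y(Q) = -3 - Q (y(Q) = -4 + (1 - Q) = -3 - Q)
(y(1/((0 - 1*(-3)) + g))*34)*K(7) = ((-3 - 1/((0 - 1*(-3)) + (4/3 - I*√5/3)))*34)*(-8*7) = ((-3 - 1/((0 + 3) + (4/3 - I*√5/3)))*34)*(-56) = ((-3 - 1/(3 + (4/3 - I*√5/3)))*34)*(-56) = ((-3 - 1/(13/3 - I*√5/3))*34)*(-56) = (-102 - 34/(13/3 - I*√5/3))*(-56) = 5712 + 1904/(13/3 - I*√5/3)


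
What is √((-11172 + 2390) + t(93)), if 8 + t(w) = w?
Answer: I*√8697 ≈ 93.258*I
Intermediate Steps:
t(w) = -8 + w
√((-11172 + 2390) + t(93)) = √((-11172 + 2390) + (-8 + 93)) = √(-8782 + 85) = √(-8697) = I*√8697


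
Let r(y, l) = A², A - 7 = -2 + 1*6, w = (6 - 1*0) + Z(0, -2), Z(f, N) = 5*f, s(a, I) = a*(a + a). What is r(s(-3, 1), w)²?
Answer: 14641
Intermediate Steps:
s(a, I) = 2*a² (s(a, I) = a*(2*a) = 2*a²)
w = 6 (w = (6 - 1*0) + 5*0 = (6 + 0) + 0 = 6 + 0 = 6)
A = 11 (A = 7 + (-2 + 1*6) = 7 + (-2 + 6) = 7 + 4 = 11)
r(y, l) = 121 (r(y, l) = 11² = 121)
r(s(-3, 1), w)² = 121² = 14641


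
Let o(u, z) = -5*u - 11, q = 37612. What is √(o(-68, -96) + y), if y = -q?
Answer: I*√37283 ≈ 193.09*I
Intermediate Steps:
o(u, z) = -11 - 5*u
y = -37612 (y = -1*37612 = -37612)
√(o(-68, -96) + y) = √((-11 - 5*(-68)) - 37612) = √((-11 + 340) - 37612) = √(329 - 37612) = √(-37283) = I*√37283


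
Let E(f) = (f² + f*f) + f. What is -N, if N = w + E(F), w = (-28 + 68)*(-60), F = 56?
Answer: -3928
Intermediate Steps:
E(f) = f + 2*f² (E(f) = (f² + f²) + f = 2*f² + f = f + 2*f²)
w = -2400 (w = 40*(-60) = -2400)
N = 3928 (N = -2400 + 56*(1 + 2*56) = -2400 + 56*(1 + 112) = -2400 + 56*113 = -2400 + 6328 = 3928)
-N = -1*3928 = -3928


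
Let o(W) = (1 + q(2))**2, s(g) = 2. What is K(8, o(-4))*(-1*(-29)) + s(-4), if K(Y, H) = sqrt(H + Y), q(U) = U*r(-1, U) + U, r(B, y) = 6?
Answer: 2 + 29*sqrt(233) ≈ 444.67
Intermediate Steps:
q(U) = 7*U (q(U) = U*6 + U = 6*U + U = 7*U)
o(W) = 225 (o(W) = (1 + 7*2)**2 = (1 + 14)**2 = 15**2 = 225)
K(8, o(-4))*(-1*(-29)) + s(-4) = sqrt(225 + 8)*(-1*(-29)) + 2 = sqrt(233)*29 + 2 = 29*sqrt(233) + 2 = 2 + 29*sqrt(233)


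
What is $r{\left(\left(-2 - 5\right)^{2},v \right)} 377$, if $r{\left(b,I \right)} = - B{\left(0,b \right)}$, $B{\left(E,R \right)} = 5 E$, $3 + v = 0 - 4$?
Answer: $0$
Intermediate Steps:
$v = -7$ ($v = -3 + \left(0 - 4\right) = -3 - 4 = -7$)
$r{\left(b,I \right)} = 0$ ($r{\left(b,I \right)} = - 5 \cdot 0 = \left(-1\right) 0 = 0$)
$r{\left(\left(-2 - 5\right)^{2},v \right)} 377 = 0 \cdot 377 = 0$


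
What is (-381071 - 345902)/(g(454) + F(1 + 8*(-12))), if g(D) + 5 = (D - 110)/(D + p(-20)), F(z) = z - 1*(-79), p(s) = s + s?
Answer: 150483411/4175 ≈ 36044.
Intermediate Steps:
p(s) = 2*s
F(z) = 79 + z (F(z) = z + 79 = 79 + z)
g(D) = -5 + (-110 + D)/(-40 + D) (g(D) = -5 + (D - 110)/(D + 2*(-20)) = -5 + (-110 + D)/(D - 40) = -5 + (-110 + D)/(-40 + D))
(-381071 - 345902)/(g(454) + F(1 + 8*(-12))) = (-381071 - 345902)/(2*(45 - 2*454)/(-40 + 454) + (79 + (1 + 8*(-12)))) = -726973/(2*(45 - 908)/414 + (79 + (1 - 96))) = -726973/(2*(1/414)*(-863) + (79 - 95)) = -726973/(-863/207 - 16) = -726973/(-4175/207) = -726973*(-207/4175) = 150483411/4175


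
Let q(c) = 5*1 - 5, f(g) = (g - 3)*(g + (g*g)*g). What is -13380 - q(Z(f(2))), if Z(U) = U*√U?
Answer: -13380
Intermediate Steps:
f(g) = (-3 + g)*(g + g³) (f(g) = (-3 + g)*(g + g²*g) = (-3 + g)*(g + g³))
Z(U) = U^(3/2)
q(c) = 0 (q(c) = 5 - 5 = 0)
-13380 - q(Z(f(2))) = -13380 - 1*0 = -13380 + 0 = -13380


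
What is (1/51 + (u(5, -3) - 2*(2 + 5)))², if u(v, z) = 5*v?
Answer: 315844/2601 ≈ 121.43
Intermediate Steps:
(1/51 + (u(5, -3) - 2*(2 + 5)))² = (1/51 + (5*5 - 2*(2 + 5)))² = (1/51 + (25 - 2*7))² = (1/51 + (25 - 14))² = (1/51 + 11)² = (562/51)² = 315844/2601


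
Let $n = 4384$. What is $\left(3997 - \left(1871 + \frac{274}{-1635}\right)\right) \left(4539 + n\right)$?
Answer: $\frac{31018882132}{1635} \approx 1.8972 \cdot 10^{7}$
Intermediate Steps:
$\left(3997 - \left(1871 + \frac{274}{-1635}\right)\right) \left(4539 + n\right) = \left(3997 - \left(1871 + \frac{274}{-1635}\right)\right) \left(4539 + 4384\right) = \left(3997 - \frac{3058811}{1635}\right) 8923 = \frac{3476284}{1635} \cdot 8923 = \frac{31018882132}{1635}$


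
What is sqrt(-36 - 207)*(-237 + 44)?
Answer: -1737*I*sqrt(3) ≈ -3008.6*I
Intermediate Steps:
sqrt(-36 - 207)*(-237 + 44) = sqrt(-243)*(-193) = (9*I*sqrt(3))*(-193) = -1737*I*sqrt(3)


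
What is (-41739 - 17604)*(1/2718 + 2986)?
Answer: -1063189319/6 ≈ -1.7720e+8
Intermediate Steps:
(-41739 - 17604)*(1/2718 + 2986) = -59343*(1/2718 + 2986) = -59343*8115949/2718 = -1063189319/6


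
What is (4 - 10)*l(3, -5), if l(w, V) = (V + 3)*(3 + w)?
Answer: 72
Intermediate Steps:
l(w, V) = (3 + V)*(3 + w)
(4 - 10)*l(3, -5) = (4 - 10)*(9 + 3*(-5) + 3*3 - 5*3) = -6*(9 - 15 + 9 - 15) = -6*(-12) = 72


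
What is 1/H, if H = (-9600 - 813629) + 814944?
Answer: -1/8285 ≈ -0.00012070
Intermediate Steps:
H = -8285 (H = -823229 + 814944 = -8285)
1/H = 1/(-8285) = -1/8285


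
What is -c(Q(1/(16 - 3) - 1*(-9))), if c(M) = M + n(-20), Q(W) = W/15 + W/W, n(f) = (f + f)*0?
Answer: -313/195 ≈ -1.6051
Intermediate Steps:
n(f) = 0 (n(f) = (2*f)*0 = 0)
Q(W) = 1 + W/15 (Q(W) = W*(1/15) + 1 = W/15 + 1 = 1 + W/15)
c(M) = M (c(M) = M + 0 = M)
-c(Q(1/(16 - 3) - 1*(-9))) = -(1 + (1/(16 - 3) - 1*(-9))/15) = -(1 + (1/13 + 9)/15) = -(1 + (1/15)*(118/13)) = -(1 + 118/195) = -1*313/195 = -313/195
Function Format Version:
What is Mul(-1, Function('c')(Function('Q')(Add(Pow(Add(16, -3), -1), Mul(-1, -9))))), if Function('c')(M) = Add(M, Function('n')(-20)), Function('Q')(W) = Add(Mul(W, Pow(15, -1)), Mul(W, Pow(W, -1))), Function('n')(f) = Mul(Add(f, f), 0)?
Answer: Rational(-313, 195) ≈ -1.6051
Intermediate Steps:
Function('n')(f) = 0 (Function('n')(f) = Mul(Mul(2, f), 0) = 0)
Function('Q')(W) = Add(1, Mul(Rational(1, 15), W)) (Function('Q')(W) = Add(Mul(W, Rational(1, 15)), 1) = Add(Mul(Rational(1, 15), W), 1) = Add(1, Mul(Rational(1, 15), W)))
Function('c')(M) = M (Function('c')(M) = Add(M, 0) = M)
Mul(-1, Function('c')(Function('Q')(Add(Pow(Add(16, -3), -1), Mul(-1, -9))))) = Mul(-1, Add(1, Mul(Rational(1, 15), Add(Pow(Add(16, -3), -1), Mul(-1, -9))))) = Mul(-1, Add(1, Mul(Rational(1, 15), Add(Pow(13, -1), 9)))) = Mul(-1, Add(1, Mul(Rational(1, 15), Add(Rational(1, 13), 9)))) = Mul(-1, Add(1, Mul(Rational(1, 15), Rational(118, 13)))) = Mul(-1, Add(1, Rational(118, 195))) = Mul(-1, Rational(313, 195)) = Rational(-313, 195)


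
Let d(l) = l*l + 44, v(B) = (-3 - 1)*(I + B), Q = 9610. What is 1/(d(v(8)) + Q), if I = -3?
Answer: 1/10054 ≈ 9.9463e-5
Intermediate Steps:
v(B) = 12 - 4*B (v(B) = (-3 - 1)*(-3 + B) = -4*(-3 + B) = 12 - 4*B)
d(l) = 44 + l² (d(l) = l² + 44 = 44 + l²)
1/(d(v(8)) + Q) = 1/((44 + (12 - 4*8)²) + 9610) = 1/((44 + (12 - 32)²) + 9610) = 1/((44 + (-20)²) + 9610) = 1/((44 + 400) + 9610) = 1/(444 + 9610) = 1/10054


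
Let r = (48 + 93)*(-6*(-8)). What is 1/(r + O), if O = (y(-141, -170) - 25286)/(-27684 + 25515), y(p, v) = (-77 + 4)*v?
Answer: 723/4897556 ≈ 0.00014762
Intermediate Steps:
y(p, v) = -73*v
O = 4292/723 (O = (-73*(-170) - 25286)/(-27684 + 25515) = (12410 - 25286)/(-2169) = -12876*(-1/2169) = 4292/723 ≈ 5.9364)
r = 6768 (r = 141*48 = 6768)
1/(r + O) = 1/(6768 + 4292/723) = 1/(4897556/723) = 723/4897556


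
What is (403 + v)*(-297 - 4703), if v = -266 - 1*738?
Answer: 3005000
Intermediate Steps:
v = -1004 (v = -266 - 738 = -1004)
(403 + v)*(-297 - 4703) = (403 - 1004)*(-297 - 4703) = -601*(-5000) = 3005000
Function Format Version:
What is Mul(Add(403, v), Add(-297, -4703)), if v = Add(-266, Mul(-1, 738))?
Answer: 3005000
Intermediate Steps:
v = -1004 (v = Add(-266, -738) = -1004)
Mul(Add(403, v), Add(-297, -4703)) = Mul(Add(403, -1004), Add(-297, -4703)) = Mul(-601, -5000) = 3005000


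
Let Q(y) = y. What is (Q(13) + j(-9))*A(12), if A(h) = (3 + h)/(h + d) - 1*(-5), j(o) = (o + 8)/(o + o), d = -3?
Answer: 2350/27 ≈ 87.037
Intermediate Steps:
j(o) = (8 + o)/(2*o) (j(o) = (8 + o)/((2*o)) = (8 + o)*(1/(2*o)) = (8 + o)/(2*o))
A(h) = 5 + (3 + h)/(-3 + h) (A(h) = (3 + h)/(h - 3) - 1*(-5) = (3 + h)/(-3 + h) + 5 = 5 + (3 + h)/(-3 + h))
(Q(13) + j(-9))*A(12) = (13 + (½)*(8 - 9)/(-9))*(6*(-2 + 12)/(-3 + 12)) = (13 + (½)*(-⅑)*(-1))*(6*10/9) = (13 + 1/18)*(6*(⅑)*10) = (235/18)*(20/3) = 2350/27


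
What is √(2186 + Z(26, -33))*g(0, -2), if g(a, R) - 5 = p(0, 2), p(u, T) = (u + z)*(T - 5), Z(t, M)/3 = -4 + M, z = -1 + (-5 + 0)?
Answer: 115*√83 ≈ 1047.7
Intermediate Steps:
z = -6 (z = -1 - 5 = -6)
Z(t, M) = -12 + 3*M (Z(t, M) = 3*(-4 + M) = -12 + 3*M)
p(u, T) = (-6 + u)*(-5 + T) (p(u, T) = (u - 6)*(T - 5) = (-6 + u)*(-5 + T))
g(a, R) = 23 (g(a, R) = 5 + (30 - 6*2 - 5*0 + 2*0) = 5 + (30 - 12 + 0 + 0) = 5 + 18 = 23)
√(2186 + Z(26, -33))*g(0, -2) = √(2186 + (-12 + 3*(-33)))*23 = √(2186 + (-12 - 99))*23 = √(2186 - 111)*23 = √2075*23 = (5*√83)*23 = 115*√83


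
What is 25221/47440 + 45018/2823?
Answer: 735617601/44641040 ≈ 16.479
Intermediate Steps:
25221/47440 + 45018/2823 = 25221*(1/47440) + 45018*(1/2823) = 25221/47440 + 15006/941 = 735617601/44641040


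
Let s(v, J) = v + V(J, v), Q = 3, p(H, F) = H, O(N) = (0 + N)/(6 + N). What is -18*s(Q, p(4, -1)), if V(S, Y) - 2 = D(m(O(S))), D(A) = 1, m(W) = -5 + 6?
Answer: -108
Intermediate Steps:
O(N) = N/(6 + N)
m(W) = 1
V(S, Y) = 3 (V(S, Y) = 2 + 1 = 3)
s(v, J) = 3 + v (s(v, J) = v + 3 = 3 + v)
-18*s(Q, p(4, -1)) = -18*(3 + 3) = -18*6 = -108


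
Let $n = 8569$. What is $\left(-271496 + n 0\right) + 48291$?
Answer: $-223205$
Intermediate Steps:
$\left(-271496 + n 0\right) + 48291 = \left(-271496 + 8569 \cdot 0\right) + 48291 = \left(-271496 + 0\right) + 48291 = -271496 + 48291 = -223205$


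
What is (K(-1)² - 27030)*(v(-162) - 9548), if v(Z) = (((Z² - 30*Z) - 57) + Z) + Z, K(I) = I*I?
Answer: -572339075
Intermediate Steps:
K(I) = I²
v(Z) = -57 + Z² - 28*Z (v(Z) = ((-57 + Z² - 30*Z) + Z) + Z = (-57 + Z² - 29*Z) + Z = -57 + Z² - 28*Z)
(K(-1)² - 27030)*(v(-162) - 9548) = (((-1)²)² - 27030)*((-57 + (-162)² - 28*(-162)) - 9548) = (1² - 27030)*((-57 + 26244 + 4536) - 9548) = (1 - 27030)*(30723 - 9548) = -27029*21175 = -572339075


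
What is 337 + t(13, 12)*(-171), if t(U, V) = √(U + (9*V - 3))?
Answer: 337 - 171*√118 ≈ -1520.5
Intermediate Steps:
t(U, V) = √(-3 + U + 9*V) (t(U, V) = √(U + (-3 + 9*V)) = √(-3 + U + 9*V))
337 + t(13, 12)*(-171) = 337 + √(-3 + 13 + 9*12)*(-171) = 337 + √(-3 + 13 + 108)*(-171) = 337 + √118*(-171) = 337 - 171*√118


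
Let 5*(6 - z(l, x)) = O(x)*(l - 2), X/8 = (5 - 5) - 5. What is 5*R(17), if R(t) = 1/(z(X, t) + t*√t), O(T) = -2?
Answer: 1350/119909 + 2125*√17/119909 ≈ 0.084327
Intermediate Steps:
X = -40 (X = 8*((5 - 5) - 5) = 8*(0 - 5) = 8*(-5) = -40)
z(l, x) = 26/5 + 2*l/5 (z(l, x) = 6 - (-2)*(l - 2)/5 = 6 - (-2)*(-2 + l)/5 = 6 - (4 - 2*l)/5 = 6 + (-⅘ + 2*l/5) = 26/5 + 2*l/5)
R(t) = 1/(-54/5 + t^(3/2)) (R(t) = 1/((26/5 + (⅖)*(-40)) + t*√t) = 1/((26/5 - 16) + t^(3/2)) = 1/(-54/5 + t^(3/2)))
5*R(17) = 5*(5/(-54 + 5*17^(3/2))) = 5*(5/(-54 + 5*(17*√17))) = 5*(5/(-54 + 85*√17)) = 25/(-54 + 85*√17)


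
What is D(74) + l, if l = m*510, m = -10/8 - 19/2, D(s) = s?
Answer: -10817/2 ≈ -5408.5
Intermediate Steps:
m = -43/4 (m = -10*⅛ - 19*½ = -5/4 - 19/2 = -43/4 ≈ -10.750)
l = -10965/2 (l = -43/4*510 = -10965/2 ≈ -5482.5)
D(74) + l = 74 - 10965/2 = -10817/2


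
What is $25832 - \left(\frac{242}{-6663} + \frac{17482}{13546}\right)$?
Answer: $\frac{1165702783951}{45128499} \approx 25831.0$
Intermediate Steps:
$25832 - \left(\frac{242}{-6663} + \frac{17482}{13546}\right) = 25832 - \left(242 \left(- \frac{1}{6663}\right) + 17482 \cdot \frac{1}{13546}\right) = 25832 - \left(- \frac{242}{6663} + \frac{8741}{6773}\right) = 25832 - \frac{56602217}{45128499} = \frac{1165702783951}{45128499}$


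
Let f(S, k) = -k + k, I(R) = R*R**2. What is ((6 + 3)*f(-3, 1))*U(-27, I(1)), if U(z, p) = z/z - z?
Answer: 0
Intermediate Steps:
I(R) = R**3
f(S, k) = 0
U(z, p) = 1 - z
((6 + 3)*f(-3, 1))*U(-27, I(1)) = ((6 + 3)*0)*(1 - 1*(-27)) = (9*0)*(1 + 27) = 0*28 = 0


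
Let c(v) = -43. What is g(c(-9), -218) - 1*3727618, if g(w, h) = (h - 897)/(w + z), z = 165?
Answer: -454770511/122 ≈ -3.7276e+6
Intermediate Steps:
g(w, h) = (-897 + h)/(165 + w) (g(w, h) = (h - 897)/(w + 165) = (-897 + h)/(165 + w))
g(c(-9), -218) - 1*3727618 = (-897 - 218)/(165 - 43) - 1*3727618 = -1115/122 - 3727618 = -454770511/122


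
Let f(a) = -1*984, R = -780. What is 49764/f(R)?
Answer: -4147/82 ≈ -50.573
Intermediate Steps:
f(a) = -984
49764/f(R) = 49764/(-984) = 49764*(-1/984) = -4147/82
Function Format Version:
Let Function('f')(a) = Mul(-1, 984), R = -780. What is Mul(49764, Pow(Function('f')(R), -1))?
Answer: Rational(-4147, 82) ≈ -50.573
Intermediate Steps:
Function('f')(a) = -984
Mul(49764, Pow(Function('f')(R), -1)) = Mul(49764, Pow(-984, -1)) = Mul(49764, Rational(-1, 984)) = Rational(-4147, 82)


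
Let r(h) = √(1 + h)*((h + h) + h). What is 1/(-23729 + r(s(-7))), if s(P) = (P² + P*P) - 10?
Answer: -23729/556862497 - 264*√89/556862497 ≈ -4.7084e-5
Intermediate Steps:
s(P) = -10 + 2*P² (s(P) = (P² + P²) - 10 = 2*P² - 10 = -10 + 2*P²)
r(h) = 3*h*√(1 + h) (r(h) = √(1 + h)*(2*h + h) = √(1 + h)*(3*h) = 3*h*√(1 + h))
1/(-23729 + r(s(-7))) = 1/(-23729 + 3*(-10 + 2*(-7)²)*√(1 + (-10 + 2*(-7)²))) = 1/(-23729 + 3*(-10 + 2*49)*√(1 + (-10 + 2*49))) = 1/(-23729 + 3*(-10 + 98)*√(1 + (-10 + 98))) = 1/(-23729 + 3*88*√(1 + 88)) = 1/(-23729 + 3*88*√89) = 1/(-23729 + 264*√89)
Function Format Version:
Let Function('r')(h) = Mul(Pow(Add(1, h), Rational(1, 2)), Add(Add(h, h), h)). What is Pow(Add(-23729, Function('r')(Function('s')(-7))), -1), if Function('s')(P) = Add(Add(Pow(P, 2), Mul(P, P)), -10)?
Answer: Add(Rational(-23729, 556862497), Mul(Rational(-264, 556862497), Pow(89, Rational(1, 2)))) ≈ -4.7084e-5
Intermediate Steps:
Function('s')(P) = Add(-10, Mul(2, Pow(P, 2))) (Function('s')(P) = Add(Add(Pow(P, 2), Pow(P, 2)), -10) = Add(Mul(2, Pow(P, 2)), -10) = Add(-10, Mul(2, Pow(P, 2))))
Function('r')(h) = Mul(3, h, Pow(Add(1, h), Rational(1, 2))) (Function('r')(h) = Mul(Pow(Add(1, h), Rational(1, 2)), Add(Mul(2, h), h)) = Mul(Pow(Add(1, h), Rational(1, 2)), Mul(3, h)) = Mul(3, h, Pow(Add(1, h), Rational(1, 2))))
Pow(Add(-23729, Function('r')(Function('s')(-7))), -1) = Pow(Add(-23729, Mul(3, Add(-10, Mul(2, Pow(-7, 2))), Pow(Add(1, Add(-10, Mul(2, Pow(-7, 2)))), Rational(1, 2)))), -1) = Pow(Add(-23729, Mul(3, Add(-10, Mul(2, 49)), Pow(Add(1, Add(-10, Mul(2, 49))), Rational(1, 2)))), -1) = Pow(Add(-23729, Mul(3, Add(-10, 98), Pow(Add(1, Add(-10, 98)), Rational(1, 2)))), -1) = Pow(Add(-23729, Mul(3, 88, Pow(Add(1, 88), Rational(1, 2)))), -1) = Pow(Add(-23729, Mul(3, 88, Pow(89, Rational(1, 2)))), -1) = Pow(Add(-23729, Mul(264, Pow(89, Rational(1, 2)))), -1)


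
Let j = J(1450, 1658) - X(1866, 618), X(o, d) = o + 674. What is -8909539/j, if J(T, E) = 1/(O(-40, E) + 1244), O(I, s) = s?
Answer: 25855482178/7371079 ≈ 3507.7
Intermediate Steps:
J(T, E) = 1/(1244 + E) (J(T, E) = 1/(E + 1244) = 1/(1244 + E))
X(o, d) = 674 + o
j = -7371079/2902 (j = 1/(1244 + 1658) - (674 + 1866) = 1/2902 - 1*2540 = 1/2902 - 2540 = -7371079/2902 ≈ -2540.0)
-8909539/j = -8909539/(-7371079/2902) = -8909539*(-2902/7371079) = 25855482178/7371079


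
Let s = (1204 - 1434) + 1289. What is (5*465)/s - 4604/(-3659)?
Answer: 4460937/1291627 ≈ 3.4537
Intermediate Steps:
s = 1059 (s = -230 + 1289 = 1059)
(5*465)/s - 4604/(-3659) = (5*465)/1059 - 4604/(-3659) = 2325*(1/1059) - 4604*(-1/3659) = 775/353 + 4604/3659 = 4460937/1291627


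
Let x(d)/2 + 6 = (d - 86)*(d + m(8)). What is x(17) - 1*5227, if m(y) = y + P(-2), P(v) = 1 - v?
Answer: -9103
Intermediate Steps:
m(y) = 3 + y (m(y) = y + (1 - 1*(-2)) = y + (1 + 2) = y + 3 = 3 + y)
x(d) = -12 + 2*(-86 + d)*(11 + d) (x(d) = -12 + 2*((d - 86)*(d + (3 + 8))) = -12 + 2*((-86 + d)*(d + 11)) = -12 + 2*((-86 + d)*(11 + d)) = -12 + 2*(-86 + d)*(11 + d))
x(17) - 1*5227 = (-1904 - 150*17 + 2*17²) - 1*5227 = (-1904 - 2550 + 2*289) - 5227 = (-1904 - 2550 + 578) - 5227 = -3876 - 5227 = -9103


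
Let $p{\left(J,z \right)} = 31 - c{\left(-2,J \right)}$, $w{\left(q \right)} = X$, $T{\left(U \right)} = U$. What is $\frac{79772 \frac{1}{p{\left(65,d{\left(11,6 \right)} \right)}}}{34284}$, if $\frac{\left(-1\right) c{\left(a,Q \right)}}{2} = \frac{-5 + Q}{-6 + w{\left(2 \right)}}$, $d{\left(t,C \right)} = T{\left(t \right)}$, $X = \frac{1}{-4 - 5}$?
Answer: $\frac{219373}{1071375} \approx 0.20476$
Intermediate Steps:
$X = - \frac{1}{9}$ ($X = \frac{1}{-9} = - \frac{1}{9} \approx -0.11111$)
$w{\left(q \right)} = - \frac{1}{9}$
$d{\left(t,C \right)} = t$
$c{\left(a,Q \right)} = - \frac{18}{11} + \frac{18 Q}{55}$ ($c{\left(a,Q \right)} = - 2 \frac{-5 + Q}{-6 - \frac{1}{9}} = - 2 \frac{-5 + Q}{- \frac{55}{9}} = - 2 \left(-5 + Q\right) \left(- \frac{9}{55}\right) = - 2 \left(\frac{9}{11} - \frac{9 Q}{55}\right) = - \frac{18}{11} + \frac{18 Q}{55}$)
$p{\left(J,z \right)} = \frac{359}{11} - \frac{18 J}{55}$ ($p{\left(J,z \right)} = 31 - \left(- \frac{18}{11} + \frac{18 J}{55}\right) = \frac{359}{11} - \frac{18 J}{55}$)
$\frac{79772 \frac{1}{p{\left(65,d{\left(11,6 \right)} \right)}}}{34284} = \frac{79772 \frac{1}{\frac{359}{11} - \frac{234}{11}}}{34284} = \frac{79772}{\frac{359}{11} - \frac{234}{11}} \cdot \frac{1}{34284} = \frac{79772}{\frac{125}{11}} \cdot \frac{1}{34284} = 79772 \cdot \frac{11}{125} \cdot \frac{1}{34284} = \frac{877492}{125} \cdot \frac{1}{34284} = \frac{219373}{1071375}$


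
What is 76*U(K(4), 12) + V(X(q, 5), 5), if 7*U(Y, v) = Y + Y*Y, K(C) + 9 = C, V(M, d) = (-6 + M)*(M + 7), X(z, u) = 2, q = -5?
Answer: 1268/7 ≈ 181.14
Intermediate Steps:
V(M, d) = (-6 + M)*(7 + M)
K(C) = -9 + C
U(Y, v) = Y/7 + Y**2/7 (U(Y, v) = (Y + Y*Y)/7 = (Y + Y**2)/7 = Y/7 + Y**2/7)
76*U(K(4), 12) + V(X(q, 5), 5) = 76*((-9 + 4)*(1 + (-9 + 4))/7) + (-42 + 2 + 2**2) = 76*((1/7)*(-5)*(1 - 5)) + (-42 + 2 + 4) = 76*((1/7)*(-5)*(-4)) - 36 = 76*(20/7) - 36 = 1520/7 - 36 = 1268/7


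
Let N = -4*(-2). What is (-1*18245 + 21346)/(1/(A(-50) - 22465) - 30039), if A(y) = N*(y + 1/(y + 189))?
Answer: -9855681927/95470760992 ≈ -0.10323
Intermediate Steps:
N = 8
A(y) = 8*y + 8/(189 + y) (A(y) = 8*(y + 1/(y + 189)) = 8*(y + 1/(189 + y)) = 8*y + 8/(189 + y))
(-1*18245 + 21346)/(1/(A(-50) - 22465) - 30039) = (-1*18245 + 21346)/(1/(8*(1 + (-50)² + 189*(-50))/(189 - 50) - 22465) - 30039) = (-18245 + 21346)/(1/(8*(1 + 2500 - 9450)/139 - 22465) - 30039) = 3101/(1/(8*(1/139)*(-6949) - 22465) - 30039) = 3101/(1/(-55592/139 - 22465) - 30039) = 3101/(1/(-3178227/139) - 30039) = 3101/(-139/3178227 - 30039) = 3101/(-95470760992/3178227) = 3101*(-3178227/95470760992) = -9855681927/95470760992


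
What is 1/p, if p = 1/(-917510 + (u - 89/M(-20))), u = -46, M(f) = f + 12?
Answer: -7340359/8 ≈ -9.1755e+5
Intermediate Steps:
M(f) = 12 + f
p = -8/7340359 (p = 1/(-917510 + (-46 - 89/(12 - 20))) = 1/(-917510 + (-46 - 89/(-8))) = 1/(-917510 + (-46 - ⅛*(-89))) = 1/(-917510 + (-46 + 89/8)) = 1/(-917510 - 279/8) = 1/(-7340359/8) = -8/7340359 ≈ -1.0899e-6)
1/p = 1/(-8/7340359) = -7340359/8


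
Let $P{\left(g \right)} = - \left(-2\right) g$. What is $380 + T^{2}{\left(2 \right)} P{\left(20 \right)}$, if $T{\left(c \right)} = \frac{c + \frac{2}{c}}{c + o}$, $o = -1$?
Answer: $740$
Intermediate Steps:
$T{\left(c \right)} = \frac{c + \frac{2}{c}}{-1 + c}$ ($T{\left(c \right)} = \frac{c + \frac{2}{c}}{c - 1} = \frac{c + \frac{2}{c}}{-1 + c}$)
$P{\left(g \right)} = 2 g$
$380 + T^{2}{\left(2 \right)} P{\left(20 \right)} = 380 + \left(\frac{2 + 2^{2}}{2 \left(-1 + 2\right)}\right)^{2} \cdot 2 \cdot 20 = 380 + \left(\frac{2 + 4}{2 \cdot 1}\right)^{2} \cdot 40 = 380 + \left(\frac{1}{2} \cdot 1 \cdot 6\right)^{2} \cdot 40 = 380 + 3^{2} \cdot 40 = 380 + 9 \cdot 40 = 380 + 360 = 740$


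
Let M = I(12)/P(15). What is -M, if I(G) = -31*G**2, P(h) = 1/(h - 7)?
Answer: 35712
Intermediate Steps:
P(h) = 1/(-7 + h)
M = -35712 (M = (-31*12**2)/(1/(-7 + 15)) = (-31*144)/(1/8) = -4464/1/8 = -4464*8 = -35712)
-M = -1*(-35712) = 35712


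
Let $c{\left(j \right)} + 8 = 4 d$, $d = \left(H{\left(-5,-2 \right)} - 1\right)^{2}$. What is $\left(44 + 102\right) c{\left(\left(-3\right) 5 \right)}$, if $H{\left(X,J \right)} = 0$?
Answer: $-584$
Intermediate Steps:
$d = 1$ ($d = \left(0 - 1\right)^{2} = \left(-1\right)^{2} = 1$)
$c{\left(j \right)} = -4$ ($c{\left(j \right)} = -8 + 4 \cdot 1 = -8 + 4 = -4$)
$\left(44 + 102\right) c{\left(\left(-3\right) 5 \right)} = \left(44 + 102\right) \left(-4\right) = 146 \left(-4\right) = -584$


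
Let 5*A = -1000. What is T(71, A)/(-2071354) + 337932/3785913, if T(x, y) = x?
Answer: 365001565/4090749106 ≈ 0.089226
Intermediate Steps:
A = -200 (A = (⅕)*(-1000) = -200)
T(71, A)/(-2071354) + 337932/3785913 = 71/(-2071354) + 337932/3785913 = 71*(-1/2071354) + 337932*(1/3785913) = -1/29174 + 12516/140219 = 365001565/4090749106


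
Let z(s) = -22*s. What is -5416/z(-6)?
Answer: -1354/33 ≈ -41.030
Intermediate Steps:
-5416/z(-6) = -5416/((-22*(-6))) = -5416/132 = -5416*1/132 = -1354/33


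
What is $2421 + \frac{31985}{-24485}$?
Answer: $\frac{11849240}{4897} \approx 2419.7$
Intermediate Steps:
$2421 + \frac{31985}{-24485} = 2421 + 31985 \left(- \frac{1}{24485}\right) = 2421 - \frac{6397}{4897} = \frac{11849240}{4897}$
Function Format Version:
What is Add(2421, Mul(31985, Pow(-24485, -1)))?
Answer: Rational(11849240, 4897) ≈ 2419.7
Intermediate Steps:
Add(2421, Mul(31985, Pow(-24485, -1))) = Add(2421, Mul(31985, Rational(-1, 24485))) = Add(2421, Rational(-6397, 4897)) = Rational(11849240, 4897)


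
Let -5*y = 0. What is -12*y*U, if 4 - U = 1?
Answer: 0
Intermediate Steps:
U = 3 (U = 4 - 1*1 = 4 - 1 = 3)
y = 0 (y = -⅕*0 = 0)
-12*y*U = -0*3 = -12*0 = 0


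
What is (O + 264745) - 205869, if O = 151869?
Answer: 210745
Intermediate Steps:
(O + 264745) - 205869 = (151869 + 264745) - 205869 = 416614 - 205869 = 210745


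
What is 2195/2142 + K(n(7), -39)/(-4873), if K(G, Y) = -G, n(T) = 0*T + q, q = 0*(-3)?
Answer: 2195/2142 ≈ 1.0247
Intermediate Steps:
q = 0
n(T) = 0 (n(T) = 0*T + 0 = 0 + 0 = 0)
2195/2142 + K(n(7), -39)/(-4873) = 2195/2142 - 1*0/(-4873) = 2195*(1/2142) + 0*(-1/4873) = 2195/2142 + 0 = 2195/2142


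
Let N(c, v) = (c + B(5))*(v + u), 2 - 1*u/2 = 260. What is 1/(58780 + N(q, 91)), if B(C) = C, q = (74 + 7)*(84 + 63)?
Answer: -1/5003820 ≈ -1.9985e-7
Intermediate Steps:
u = -516 (u = 4 - 2*260 = 4 - 520 = -516)
q = 11907 (q = 81*147 = 11907)
N(c, v) = (-516 + v)*(5 + c) (N(c, v) = (c + 5)*(v - 516) = (5 + c)*(-516 + v) = (-516 + v)*(5 + c))
1/(58780 + N(q, 91)) = 1/(58780 + (-2580 - 516*11907 + 5*91 + 11907*91)) = 1/(58780 + (-2580 - 6144012 + 455 + 1083537)) = 1/(58780 - 5062600) = 1/(-5003820) = -1/5003820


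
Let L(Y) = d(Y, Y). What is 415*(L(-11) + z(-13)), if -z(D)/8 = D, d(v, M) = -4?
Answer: 41500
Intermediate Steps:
z(D) = -8*D
L(Y) = -4
415*(L(-11) + z(-13)) = 415*(-4 - 8*(-13)) = 415*(-4 + 104) = 415*100 = 41500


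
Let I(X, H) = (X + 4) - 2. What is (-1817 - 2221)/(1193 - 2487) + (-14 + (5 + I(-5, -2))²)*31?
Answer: -198551/647 ≈ -306.88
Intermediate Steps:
I(X, H) = 2 + X (I(X, H) = (4 + X) - 2 = 2 + X)
(-1817 - 2221)/(1193 - 2487) + (-14 + (5 + I(-5, -2))²)*31 = (-1817 - 2221)/(1193 - 2487) + (-14 + (5 + (2 - 5))²)*31 = -4038/(-1294) + (-14 + (5 - 3)²)*31 = -4038*(-1/1294) + (-14 + 2²)*31 = 2019/647 + (-14 + 4)*31 = 2019/647 - 10*31 = 2019/647 - 310 = -198551/647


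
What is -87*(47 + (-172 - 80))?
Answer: 17835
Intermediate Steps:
-87*(47 + (-172 - 80)) = -87*(47 - 252) = -87*(-205) = 17835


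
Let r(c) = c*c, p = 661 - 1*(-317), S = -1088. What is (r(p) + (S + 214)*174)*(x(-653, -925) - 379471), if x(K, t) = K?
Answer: -305774786592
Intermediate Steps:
p = 978 (p = 661 + 317 = 978)
r(c) = c²
(r(p) + (S + 214)*174)*(x(-653, -925) - 379471) = (978² + (-1088 + 214)*174)*(-653 - 379471) = (956484 - 874*174)*(-380124) = (956484 - 152076)*(-380124) = 804408*(-380124) = -305774786592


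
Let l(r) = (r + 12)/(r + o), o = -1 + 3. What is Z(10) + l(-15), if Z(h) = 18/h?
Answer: 132/65 ≈ 2.0308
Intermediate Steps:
o = 2
l(r) = (12 + r)/(2 + r) (l(r) = (r + 12)/(r + 2) = (12 + r)/(2 + r))
Z(10) + l(-15) = 18/10 + (12 - 15)/(2 - 15) = 18*(⅒) - 3/(-13) = 9/5 - 1/13*(-3) = 9/5 + 3/13 = 132/65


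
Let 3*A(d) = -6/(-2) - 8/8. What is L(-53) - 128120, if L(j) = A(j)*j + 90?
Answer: -384196/3 ≈ -1.2807e+5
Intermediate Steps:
A(d) = ⅔ (A(d) = (-6/(-2) - 8/8)/3 = (-6*(-½) - 8*⅛)/3 = (3 - 1)/3 = (⅓)*2 = ⅔)
L(j) = 90 + 2*j/3 (L(j) = 2*j/3 + 90 = 90 + 2*j/3)
L(-53) - 128120 = (90 + (⅔)*(-53)) - 128120 = (90 - 106/3) - 128120 = 164/3 - 128120 = -384196/3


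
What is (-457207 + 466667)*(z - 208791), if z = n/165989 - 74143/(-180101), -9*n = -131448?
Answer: -177140782539118354000/89684354667 ≈ -1.9752e+9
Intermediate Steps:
n = 43816/3 (n = -1/9*(-131448) = 43816/3 ≈ 14605.)
z = 44812072697/89684354667 (z = (43816/3)/165989 - 74143/(-180101) = (43816/3)*(1/165989) - 74143*(-1/180101) = 43816/497967 + 74143/180101 = 44812072697/89684354667 ≈ 0.49966)
(-457207 + 466667)*(z - 208791) = (-457207 + 466667)*(44812072697/89684354667 - 208791) = 9460*(-18725241283204900/89684354667) = -177140782539118354000/89684354667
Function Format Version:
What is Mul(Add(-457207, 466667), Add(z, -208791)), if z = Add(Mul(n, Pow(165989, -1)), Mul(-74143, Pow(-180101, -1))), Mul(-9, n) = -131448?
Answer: Rational(-177140782539118354000, 89684354667) ≈ -1.9752e+9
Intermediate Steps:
n = Rational(43816, 3) (n = Mul(Rational(-1, 9), -131448) = Rational(43816, 3) ≈ 14605.)
z = Rational(44812072697, 89684354667) (z = Add(Mul(Rational(43816, 3), Pow(165989, -1)), Mul(-74143, Pow(-180101, -1))) = Add(Mul(Rational(43816, 3), Rational(1, 165989)), Mul(-74143, Rational(-1, 180101))) = Add(Rational(43816, 497967), Rational(74143, 180101)) = Rational(44812072697, 89684354667) ≈ 0.49966)
Mul(Add(-457207, 466667), Add(z, -208791)) = Mul(Add(-457207, 466667), Add(Rational(44812072697, 89684354667), -208791)) = Mul(9460, Rational(-18725241283204900, 89684354667)) = Rational(-177140782539118354000, 89684354667)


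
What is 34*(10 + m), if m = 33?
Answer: 1462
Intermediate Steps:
34*(10 + m) = 34*(10 + 33) = 34*43 = 1462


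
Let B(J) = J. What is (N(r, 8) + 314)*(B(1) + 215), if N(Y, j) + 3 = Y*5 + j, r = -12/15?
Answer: 68040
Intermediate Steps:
r = -⅘ (r = -12*1/15 = -⅘ ≈ -0.80000)
N(Y, j) = -3 + j + 5*Y (N(Y, j) = -3 + (Y*5 + j) = -3 + (5*Y + j) = -3 + (j + 5*Y) = -3 + j + 5*Y)
(N(r, 8) + 314)*(B(1) + 215) = ((-3 + 8 + 5*(-⅘)) + 314)*(1 + 215) = ((-3 + 8 - 4) + 314)*216 = (1 + 314)*216 = 315*216 = 68040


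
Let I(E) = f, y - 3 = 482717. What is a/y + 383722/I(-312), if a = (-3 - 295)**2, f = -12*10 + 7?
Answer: -46305062247/13636840 ≈ -3395.6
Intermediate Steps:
y = 482720 (y = 3 + 482717 = 482720)
f = -113 (f = -120 + 7 = -113)
a = 88804 (a = (-298)**2 = 88804)
I(E) = -113
a/y + 383722/I(-312) = 88804/482720 + 383722/(-113) = 88804*(1/482720) + 383722*(-1/113) = 22201/120680 - 383722/113 = -46305062247/13636840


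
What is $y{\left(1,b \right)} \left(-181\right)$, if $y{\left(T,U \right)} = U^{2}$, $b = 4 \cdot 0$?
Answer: $0$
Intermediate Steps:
$b = 0$
$y{\left(1,b \right)} \left(-181\right) = 0^{2} \left(-181\right) = 0 \left(-181\right) = 0$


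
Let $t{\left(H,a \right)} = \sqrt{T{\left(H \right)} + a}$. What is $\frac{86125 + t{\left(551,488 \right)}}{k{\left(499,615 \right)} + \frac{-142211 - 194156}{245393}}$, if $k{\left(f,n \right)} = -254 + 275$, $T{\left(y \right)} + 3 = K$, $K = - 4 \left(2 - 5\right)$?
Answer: $\frac{21134472125}{4816886} + \frac{245393 \sqrt{497}}{4816886} \approx 4388.7$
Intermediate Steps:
$K = 12$ ($K = \left(-4\right) \left(-3\right) = 12$)
$T{\left(y \right)} = 9$ ($T{\left(y \right)} = -3 + 12 = 9$)
$t{\left(H,a \right)} = \sqrt{9 + a}$
$k{\left(f,n \right)} = 21$
$\frac{86125 + t{\left(551,488 \right)}}{k{\left(499,615 \right)} + \frac{-142211 - 194156}{245393}} = \frac{86125 + \sqrt{9 + 488}}{21 + \frac{-142211 - 194156}{245393}} = \frac{86125 + \sqrt{497}}{21 + \left(-142211 - 194156\right) \frac{1}{245393}} = \frac{86125 + \sqrt{497}}{21 - \frac{336367}{245393}} = \frac{86125 + \sqrt{497}}{\frac{4816886}{245393}} = \left(86125 + \sqrt{497}\right) \frac{245393}{4816886} = \frac{21134472125}{4816886} + \frac{245393 \sqrt{497}}{4816886}$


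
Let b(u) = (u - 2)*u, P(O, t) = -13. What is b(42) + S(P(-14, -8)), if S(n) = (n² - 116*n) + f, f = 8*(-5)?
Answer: 3317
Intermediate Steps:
f = -40
b(u) = u*(-2 + u) (b(u) = (-2 + u)*u = u*(-2 + u))
S(n) = -40 + n² - 116*n (S(n) = (n² - 116*n) - 40 = -40 + n² - 116*n)
b(42) + S(P(-14, -8)) = 42*(-2 + 42) + (-40 + (-13)² - 116*(-13)) = 42*40 + (-40 + 169 + 1508) = 1680 + 1637 = 3317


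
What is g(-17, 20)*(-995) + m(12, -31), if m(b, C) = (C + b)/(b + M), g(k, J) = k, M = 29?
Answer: 693496/41 ≈ 16915.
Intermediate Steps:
m(b, C) = (C + b)/(29 + b) (m(b, C) = (C + b)/(b + 29) = (C + b)/(29 + b))
g(-17, 20)*(-995) + m(12, -31) = -17*(-995) + (-31 + 12)/(29 + 12) = 16915 - 19/41 = 693496/41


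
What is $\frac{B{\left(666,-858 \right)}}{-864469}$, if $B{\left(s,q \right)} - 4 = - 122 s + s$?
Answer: $\frac{80582}{864469} \approx 0.093216$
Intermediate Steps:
$B{\left(s,q \right)} = 4 - 121 s$ ($B{\left(s,q \right)} = 4 + \left(- 122 s + s\right) = 4 - 121 s$)
$\frac{B{\left(666,-858 \right)}}{-864469} = \frac{4 - 80586}{-864469} = \left(4 - 80586\right) \left(- \frac{1}{864469}\right) = \left(-80582\right) \left(- \frac{1}{864469}\right) = \frac{80582}{864469}$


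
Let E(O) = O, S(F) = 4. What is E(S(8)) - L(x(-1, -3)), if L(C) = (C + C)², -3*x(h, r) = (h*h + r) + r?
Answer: -64/9 ≈ -7.1111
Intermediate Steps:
x(h, r) = -2*r/3 - h²/3 (x(h, r) = -((h*h + r) + r)/3 = -((h² + r) + r)/3 = -((r + h²) + r)/3 = -(h² + 2*r)/3 = -2*r/3 - h²/3)
L(C) = 4*C² (L(C) = (2*C)² = 4*C²)
E(S(8)) - L(x(-1, -3)) = 4 - 4*(-⅔*(-3) - ⅓*(-1)²)² = 4 - 4*(2 - ⅓*1)² = 4 - 4*(2 - ⅓)² = 4 - 4*(5/3)² = 4 - 4*25/9 = 4 - 1*100/9 = 4 - 100/9 = -64/9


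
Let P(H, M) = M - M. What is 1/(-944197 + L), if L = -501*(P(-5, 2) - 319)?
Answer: -1/784378 ≈ -1.2749e-6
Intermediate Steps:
P(H, M) = 0
L = 159819 (L = -501*(0 - 319) = -501*(-319) = 159819)
1/(-944197 + L) = 1/(-944197 + 159819) = 1/(-784378) = -1/784378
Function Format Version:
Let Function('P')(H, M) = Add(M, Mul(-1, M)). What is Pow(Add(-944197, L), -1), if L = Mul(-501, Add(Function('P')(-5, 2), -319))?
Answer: Rational(-1, 784378) ≈ -1.2749e-6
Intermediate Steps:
Function('P')(H, M) = 0
L = 159819 (L = Mul(-501, Add(0, -319)) = Mul(-501, -319) = 159819)
Pow(Add(-944197, L), -1) = Pow(Add(-944197, 159819), -1) = Pow(-784378, -1) = Rational(-1, 784378)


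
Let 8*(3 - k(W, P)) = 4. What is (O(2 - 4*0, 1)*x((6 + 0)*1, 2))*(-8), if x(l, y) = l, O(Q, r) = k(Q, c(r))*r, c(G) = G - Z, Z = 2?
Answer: -120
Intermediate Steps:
c(G) = -2 + G (c(G) = G - 1*2 = G - 2 = -2 + G)
k(W, P) = 5/2 (k(W, P) = 3 - ⅛*4 = 3 - ½ = 5/2)
O(Q, r) = 5*r/2
(O(2 - 4*0, 1)*x((6 + 0)*1, 2))*(-8) = (((5/2)*1)*((6 + 0)*1))*(-8) = (5*(6*1)/2)*(-8) = ((5/2)*6)*(-8) = 15*(-8) = -120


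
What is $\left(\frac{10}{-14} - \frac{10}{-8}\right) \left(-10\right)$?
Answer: $- \frac{75}{14} \approx -5.3571$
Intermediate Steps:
$\left(\frac{10}{-14} - \frac{10}{-8}\right) \left(-10\right) = \left(10 \left(- \frac{1}{14}\right) - - \frac{5}{4}\right) \left(-10\right) = \left(- \frac{5}{7} + \frac{5}{4}\right) \left(-10\right) = \frac{15}{28} \left(-10\right) = - \frac{75}{14}$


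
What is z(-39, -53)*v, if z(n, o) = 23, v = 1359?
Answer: 31257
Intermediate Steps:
z(-39, -53)*v = 23*1359 = 31257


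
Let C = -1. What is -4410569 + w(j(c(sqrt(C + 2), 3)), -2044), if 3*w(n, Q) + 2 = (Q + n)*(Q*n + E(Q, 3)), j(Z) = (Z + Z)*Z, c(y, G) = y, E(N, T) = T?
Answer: -4890139/3 ≈ -1.6300e+6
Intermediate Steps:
j(Z) = 2*Z**2 (j(Z) = (2*Z)*Z = 2*Z**2)
w(n, Q) = -2/3 + (3 + Q*n)*(Q + n)/3 (w(n, Q) = -2/3 + ((Q + n)*(Q*n + 3))/3 = -2/3 + ((Q + n)*(3 + Q*n))/3 = -2/3 + ((3 + Q*n)*(Q + n))/3 = -2/3 + (3 + Q*n)*(Q + n)/3)
-4410569 + w(j(c(sqrt(C + 2), 3)), -2044) = -4410569 + (-2/3 - 2044 + 2*(sqrt(-1 + 2))**2 + (1/3)*(-2044)*(2*(sqrt(-1 + 2))**2)**2 + (1/3)*(2*(sqrt(-1 + 2))**2)*(-2044)**2) = -4410569 + (-2/3 - 2044 + 2*(sqrt(1))**2 + (1/3)*(-2044)*(2*(sqrt(1))**2)**2 + (1/3)*(2*(sqrt(1))**2)*4177936) = -4410569 + (-2/3 - 2044 + 2*1**2 + (1/3)*(-2044)*(2*1**2)**2 + (1/3)*(2*1**2)*4177936) = -4410569 + (-2/3 - 2044 + 2*1 + (1/3)*(-2044)*(2*1)**2 + (1/3)*(2*1)*4177936) = -4410569 + (-2/3 - 2044 + 2 + (1/3)*(-2044)*2**2 + (1/3)*2*4177936) = -4410569 + (-2/3 - 2044 + 2 + (1/3)*(-2044)*4 + 8355872/3) = -4410569 + (-2/3 - 2044 + 2 - 8176/3 + 8355872/3) = -4410569 + 8341568/3 = -4890139/3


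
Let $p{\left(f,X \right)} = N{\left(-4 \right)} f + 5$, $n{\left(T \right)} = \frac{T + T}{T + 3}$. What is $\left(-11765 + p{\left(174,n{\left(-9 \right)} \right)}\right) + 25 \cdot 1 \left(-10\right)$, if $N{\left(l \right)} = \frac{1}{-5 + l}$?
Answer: $- \frac{36088}{3} \approx -12029.0$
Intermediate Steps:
$n{\left(T \right)} = \frac{2 T}{3 + T}$
$p{\left(f,X \right)} = 5 - \frac{f}{9}$ ($p{\left(f,X \right)} = \frac{f}{-5 - 4} + 5 = \frac{f}{-9} + 5 = - \frac{f}{9} + 5 = 5 - \frac{f}{9}$)
$\left(-11765 + p{\left(174,n{\left(-9 \right)} \right)}\right) + 25 \cdot 1 \left(-10\right) = \left(-11765 + \left(5 - \frac{58}{3}\right)\right) + 25 \cdot 1 \left(-10\right) = \left(-11765 + \left(5 - \frac{58}{3}\right)\right) + 25 \left(-10\right) = \left(-11765 - \frac{43}{3}\right) - 250 = - \frac{35338}{3} - 250 = - \frac{36088}{3}$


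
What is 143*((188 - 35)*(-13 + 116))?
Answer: 2253537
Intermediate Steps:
143*((188 - 35)*(-13 + 116)) = 143*(153*103) = 143*15759 = 2253537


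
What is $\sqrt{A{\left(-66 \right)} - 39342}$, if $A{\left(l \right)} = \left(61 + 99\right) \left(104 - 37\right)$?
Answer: $i \sqrt{28622} \approx 169.18 i$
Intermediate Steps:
$A{\left(l \right)} = 10720$ ($A{\left(l \right)} = 160 \cdot 67 = 10720$)
$\sqrt{A{\left(-66 \right)} - 39342} = \sqrt{10720 - 39342} = \sqrt{-28622} = i \sqrt{28622}$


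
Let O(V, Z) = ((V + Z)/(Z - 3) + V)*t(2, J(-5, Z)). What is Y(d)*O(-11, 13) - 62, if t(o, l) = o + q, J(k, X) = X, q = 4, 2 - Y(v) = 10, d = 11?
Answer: 2282/5 ≈ 456.40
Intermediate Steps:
Y(v) = -8 (Y(v) = 2 - 1*10 = 2 - 10 = -8)
t(o, l) = 4 + o (t(o, l) = o + 4 = 4 + o)
O(V, Z) = 6*V + 6*(V + Z)/(-3 + Z) (O(V, Z) = ((V + Z)/(Z - 3) + V)*(4 + 2) = ((V + Z)/(-3 + Z) + V)*6 = (V + (V + Z)/(-3 + Z))*6 = 6*V + 6*(V + Z)/(-3 + Z))
Y(d)*O(-11, 13) - 62 = -48*(13 - 2*(-11) - 11*13)/(-3 + 13) - 62 = -48*(13 + 22 - 143)/10 - 62 = -48*(-108)/10 - 62 = -8*(-324/5) - 62 = 2592/5 - 62 = 2282/5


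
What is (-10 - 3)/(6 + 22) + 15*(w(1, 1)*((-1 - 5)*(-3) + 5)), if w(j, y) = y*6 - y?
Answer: 48287/28 ≈ 1724.5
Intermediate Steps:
w(j, y) = 5*y (w(j, y) = 6*y - y = 5*y)
(-10 - 3)/(6 + 22) + 15*(w(1, 1)*((-1 - 5)*(-3) + 5)) = (-10 - 3)/(6 + 22) + 15*((5*1)*((-1 - 5)*(-3) + 5)) = -13/28 + 15*(5*(-6*(-3) + 5)) = -13*1/28 + 15*(5*(18 + 5)) = -13/28 + 15*(5*23) = -13/28 + 15*115 = -13/28 + 1725 = 48287/28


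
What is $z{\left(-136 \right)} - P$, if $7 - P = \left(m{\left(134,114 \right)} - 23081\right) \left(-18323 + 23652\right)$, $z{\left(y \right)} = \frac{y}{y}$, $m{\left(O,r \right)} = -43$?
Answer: $-123227802$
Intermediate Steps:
$z{\left(y \right)} = 1$
$P = 123227803$ ($P = 7 - \left(-43 - 23081\right) \left(-18323 + 23652\right) = 7 - \left(-23124\right) 5329 = 7 - -123227796 = 7 + 123227796 = 123227803$)
$z{\left(-136 \right)} - P = 1 - 123227803 = -123227802$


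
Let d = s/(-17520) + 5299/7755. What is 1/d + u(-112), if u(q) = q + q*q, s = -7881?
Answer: 127607488128/10263709 ≈ 12433.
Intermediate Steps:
u(q) = q + q²
d = 10263709/9057840 (d = -7881/(-17520) + 5299/7755 = -7881*(-1/17520) + 5299*(1/7755) = 2627/5840 + 5299/7755 = 10263709/9057840 ≈ 1.1331)
1/d + u(-112) = 1/(10263709/9057840) - 112*(1 - 112) = 9057840/10263709 - 112*(-111) = 9057840/10263709 + 12432 = 127607488128/10263709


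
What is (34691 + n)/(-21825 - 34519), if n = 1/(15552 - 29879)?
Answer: -124254489/201810122 ≈ -0.61570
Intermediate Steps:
n = -1/14327 (n = 1/(-14327) = -1/14327 ≈ -6.9798e-5)
(34691 + n)/(-21825 - 34519) = (34691 - 1/14327)/(-21825 - 34519) = (497017956/14327)/(-56344) = (497017956/14327)*(-1/56344) = -124254489/201810122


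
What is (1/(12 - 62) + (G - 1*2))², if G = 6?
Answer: 39601/2500 ≈ 15.840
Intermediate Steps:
(1/(12 - 62) + (G - 1*2))² = (1/(12 - 62) + (6 - 1*2))² = (1/(-50) + (6 - 2))² = (-1/50 + 4)² = (199/50)² = 39601/2500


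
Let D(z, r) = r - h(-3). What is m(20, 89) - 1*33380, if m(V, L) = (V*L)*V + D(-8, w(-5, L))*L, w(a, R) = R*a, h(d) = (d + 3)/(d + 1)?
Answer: -37385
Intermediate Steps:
h(d) = (3 + d)/(1 + d)
D(z, r) = r (D(z, r) = r - (3 - 3)/(1 - 3) = r - 0/(-2) = r - (-1)*0/2 = r - 1*0 = r + 0 = r)
m(V, L) = -5*L**2 + L*V**2 (m(V, L) = (V*L)*V + (L*(-5))*L = (L*V)*V + (-5*L)*L = L*V**2 - 5*L**2 = -5*L**2 + L*V**2)
m(20, 89) - 1*33380 = 89*(20**2 - 5*89) - 1*33380 = 89*(400 - 445) - 33380 = 89*(-45) - 33380 = -4005 - 33380 = -37385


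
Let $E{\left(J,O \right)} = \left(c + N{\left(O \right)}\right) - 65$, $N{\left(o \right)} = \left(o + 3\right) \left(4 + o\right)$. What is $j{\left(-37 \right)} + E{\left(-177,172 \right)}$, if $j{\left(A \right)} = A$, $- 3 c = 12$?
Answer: $30694$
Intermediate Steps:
$c = -4$ ($c = \left(- \frac{1}{3}\right) 12 = -4$)
$N{\left(o \right)} = \left(3 + o\right) \left(4 + o\right)$
$E{\left(J,O \right)} = -57 + O^{2} + 7 O$ ($E{\left(J,O \right)} = \left(-4 + \left(12 + O^{2} + 7 O\right)\right) - 65 = \left(8 + O^{2} + 7 O\right) - 65 = -57 + O^{2} + 7 O$)
$j{\left(-37 \right)} + E{\left(-177,172 \right)} = -37 + \left(-57 + 172^{2} + 7 \cdot 172\right) = -37 + \left(-57 + 29584 + 1204\right) = -37 + 30731 = 30694$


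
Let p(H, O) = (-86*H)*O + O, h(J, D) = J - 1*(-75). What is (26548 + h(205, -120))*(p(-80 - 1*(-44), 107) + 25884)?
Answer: 9584651764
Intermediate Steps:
h(J, D) = 75 + J (h(J, D) = J + 75 = 75 + J)
p(H, O) = O - 86*H*O (p(H, O) = -86*H*O + O = O - 86*H*O)
(26548 + h(205, -120))*(p(-80 - 1*(-44), 107) + 25884) = (26548 + (75 + 205))*(107*(1 - 86*(-80 - 1*(-44))) + 25884) = (26548 + 280)*(107*(1 - 86*(-80 + 44)) + 25884) = 26828*(107*(1 - 86*(-36)) + 25884) = 26828*(107*(1 + 3096) + 25884) = 26828*(107*3097 + 25884) = 26828*(331379 + 25884) = 26828*357263 = 9584651764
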